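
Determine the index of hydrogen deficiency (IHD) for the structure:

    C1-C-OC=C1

Molecular formula from the SMILES: C4H6O.
DoU = (2C + 2 + N − H − X)/2 = (2·4 + 2 + 0 − 6 − 0)/2 = 4/2 = 2.
(Structurally: 1 ring(s) + 1 π bond(s) = 2.)

2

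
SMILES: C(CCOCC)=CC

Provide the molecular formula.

Heavy atoms from the SMILES: 7 C, 1 O.
Implicit hydrogens by atom environment:
  3 × C: 2 H each → 6
  2 × C: 3 H each → 6
  2 × C: 1 H each → 2
  1 × O: no H
  Total hydrogens = 14.
Molecular formula: C7H14O

C7H14O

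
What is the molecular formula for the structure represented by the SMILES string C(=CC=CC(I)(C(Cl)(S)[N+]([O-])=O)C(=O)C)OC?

Heavy atoms from the SMILES: 9 C, 1 Cl, 1 I, 1 N, 4 O, 1 S.
Implicit hydrogens by atom environment:
  4 × C: 1 H each → 4
  3 × C: no H
  3 × O: no H
  2 × C: 3 H each → 6
  1 × Cl: no H
  1 × I: no H
  1 × N (charge +1): no H
  1 × O (charge -1): no H
  1 × S: 1 H
  Total hydrogens = 11.
Molecular formula: C9H11ClINO4S

C9H11ClINO4S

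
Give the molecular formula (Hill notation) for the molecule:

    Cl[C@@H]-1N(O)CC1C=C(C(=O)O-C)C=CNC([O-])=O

C10H12ClN2O5-

Heavy atoms from the SMILES: 10 C, 1 Cl, 2 N, 5 O.
Implicit hydrogens by atom environment:
  5 × C: 1 H each → 5
  3 × C: no H
  3 × O: no H
  1 × C: 3 H
  1 × C: 2 H
  1 × Cl: no H
  1 × N: 1 H
  1 × N: no H
  1 × O: 1 H
  1 × O (charge -1): no H
  Total hydrogens = 12.
Net charge -1.
Molecular formula: C10H12ClN2O5-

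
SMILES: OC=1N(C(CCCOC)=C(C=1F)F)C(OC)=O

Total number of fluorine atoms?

2

The symbol for fluorine appears 2 times in the SMILES.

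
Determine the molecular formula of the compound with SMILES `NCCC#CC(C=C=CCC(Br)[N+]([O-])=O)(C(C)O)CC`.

C14H21BrN2O3

Heavy atoms from the SMILES: 1 Br, 14 C, 2 N, 3 O.
Implicit hydrogens by atom environment:
  4 × C: 2 H each → 8
  4 × C: 1 H each → 4
  4 × C: no H
  2 × C: 3 H each → 6
  1 × Br: no H
  1 × N: 2 H
  1 × N (charge +1): no H
  1 × O: 1 H
  1 × O: no H
  1 × O (charge -1): no H
  Total hydrogens = 21.
Molecular formula: C14H21BrN2O3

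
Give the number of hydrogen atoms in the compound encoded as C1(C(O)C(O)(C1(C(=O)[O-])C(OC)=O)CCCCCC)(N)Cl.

21

Hydrogens are implicit in SMILES; fill each atom to its normal valence:
  5 × C: 2 H each → 10
  5 × C: no H
  3 × O: no H
  2 × C: 3 H each → 6
  2 × O: 1 H each → 2
  1 × C: 1 H
  1 × Cl: no H
  1 × N: 2 H
  1 × O (charge -1): no H
  Total hydrogens = 21.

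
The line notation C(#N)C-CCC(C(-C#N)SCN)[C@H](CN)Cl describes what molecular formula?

Heavy atoms from the SMILES: 10 C, 1 Cl, 4 N, 1 S.
Implicit hydrogens by atom environment:
  5 × C: 2 H each → 10
  3 × C: 1 H each → 3
  2 × C: no H
  2 × N: 2 H each → 4
  2 × N: no H
  1 × Cl: no H
  1 × S: no H
  Total hydrogens = 17.
Molecular formula: C10H17ClN4S

C10H17ClN4S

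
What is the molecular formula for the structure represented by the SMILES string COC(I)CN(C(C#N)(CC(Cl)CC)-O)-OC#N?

C10H15ClIN3O3

Heavy atoms from the SMILES: 10 C, 1 Cl, 1 I, 3 N, 3 O.
Implicit hydrogens by atom environment:
  3 × C: 2 H each → 6
  3 × C: no H
  3 × N: no H
  2 × C: 3 H each → 6
  2 × C: 1 H each → 2
  2 × O: no H
  1 × Cl: no H
  1 × I: no H
  1 × O: 1 H
  Total hydrogens = 15.
Molecular formula: C10H15ClIN3O3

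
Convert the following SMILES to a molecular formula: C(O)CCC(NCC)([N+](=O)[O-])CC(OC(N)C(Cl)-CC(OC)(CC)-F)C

Heavy atoms from the SMILES: 16 C, 1 Cl, 1 F, 3 N, 5 O.
Implicit hydrogens by atom environment:
  7 × C: 2 H each → 14
  4 × C: 3 H each → 12
  3 × C: 1 H each → 3
  3 × O: no H
  2 × C: no H
  1 × Cl: no H
  1 × F: no H
  1 × N: 2 H
  1 × N: 1 H
  1 × N (charge +1): no H
  1 × O: 1 H
  1 × O (charge -1): no H
  Total hydrogens = 33.
Molecular formula: C16H33ClFN3O5

C16H33ClFN3O5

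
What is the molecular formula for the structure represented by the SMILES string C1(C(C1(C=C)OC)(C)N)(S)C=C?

C9H15NOS

Heavy atoms from the SMILES: 9 C, 1 N, 1 O, 1 S.
Implicit hydrogens by atom environment:
  3 × C: no H
  2 × C: 3 H each → 6
  2 × C: 2 H each → 4
  2 × C: 1 H each → 2
  1 × N: 2 H
  1 × O: no H
  1 × S: 1 H
  Total hydrogens = 15.
Molecular formula: C9H15NOS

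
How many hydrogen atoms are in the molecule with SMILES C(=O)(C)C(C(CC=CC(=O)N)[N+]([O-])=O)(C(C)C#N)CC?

19

Hydrogens are implicit in SMILES; fill each atom to its normal valence:
  4 × C: 1 H each → 4
  4 × C: no H
  3 × C: 3 H each → 9
  3 × O: no H
  2 × C: 2 H each → 4
  1 × N: 2 H
  1 × N: no H
  1 × N (charge +1): no H
  1 × O (charge -1): no H
  Total hydrogens = 19.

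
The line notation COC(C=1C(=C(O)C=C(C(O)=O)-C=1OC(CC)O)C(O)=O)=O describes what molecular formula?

C13H14O9

Heavy atoms from the SMILES: 13 C, 9 O.
Implicit hydrogens by atom environment:
  5 × C (aromatic): no H
  5 × O: no H
  4 × O: 1 H each → 4
  3 × C: no H
  2 × C: 3 H each → 6
  1 × C: 2 H
  1 × C (aromatic): 1 H
  1 × C: 1 H
  Total hydrogens = 14.
Molecular formula: C13H14O9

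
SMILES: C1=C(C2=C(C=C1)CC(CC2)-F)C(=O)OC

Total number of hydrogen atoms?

13

Hydrogens are implicit in SMILES; fill each atom to its normal valence:
  3 × C: 2 H each → 6
  3 × C (aromatic): 1 H each → 3
  3 × C (aromatic): no H
  2 × O: no H
  1 × C: 3 H
  1 × C: 1 H
  1 × C: no H
  1 × F: no H
  Total hydrogens = 13.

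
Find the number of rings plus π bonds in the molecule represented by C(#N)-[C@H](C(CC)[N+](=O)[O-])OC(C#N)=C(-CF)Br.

Molecular formula from the SMILES: C9H9BrFN3O3.
DoU = (2C + 2 + N − H − X)/2 = (2·9 + 2 + 3 − 9 − 2)/2 = 12/2 = 6.
(Structurally: 0 ring(s) + 6 π bond(s) = 6.)

6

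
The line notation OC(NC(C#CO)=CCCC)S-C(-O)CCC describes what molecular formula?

C12H21NO3S

Heavy atoms from the SMILES: 12 C, 1 N, 3 O, 1 S.
Implicit hydrogens by atom environment:
  4 × C: 2 H each → 8
  3 × C: 1 H each → 3
  3 × C: no H
  3 × O: 1 H each → 3
  2 × C: 3 H each → 6
  1 × N: 1 H
  1 × S: no H
  Total hydrogens = 21.
Molecular formula: C12H21NO3S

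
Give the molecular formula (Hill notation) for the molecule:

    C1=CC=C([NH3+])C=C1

C6H8N+

Heavy atoms from the SMILES: 6 C, 1 N.
Implicit hydrogens by atom environment:
  5 × C (aromatic): 1 H each → 5
  1 × C (aromatic): no H
  1 × N (charge +1): 3 H
  Total hydrogens = 8.
Net charge +1.
Molecular formula: C6H8N+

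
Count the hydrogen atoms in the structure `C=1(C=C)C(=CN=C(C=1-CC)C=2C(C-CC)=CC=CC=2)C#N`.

Hydrogens are implicit in SMILES; fill each atom to its normal valence:
  6 × C (aromatic): no H
  5 × C (aromatic): 1 H each → 5
  4 × C: 2 H each → 8
  2 × C: 3 H each → 6
  1 × C: 1 H
  1 × C: no H
  1 × N (aromatic): no H
  1 × N: no H
  Total hydrogens = 20.

20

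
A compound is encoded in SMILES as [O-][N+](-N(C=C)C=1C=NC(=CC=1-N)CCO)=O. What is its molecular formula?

C9H12N4O3

Heavy atoms from the SMILES: 9 C, 4 N, 3 O.
Implicit hydrogens by atom environment:
  3 × C: 2 H each → 6
  3 × C (aromatic): no H
  2 × C (aromatic): 1 H each → 2
  1 × C: 1 H
  1 × N: 2 H
  1 × N (aromatic): no H
  1 × N: no H
  1 × N (charge +1): no H
  1 × O: 1 H
  1 × O: no H
  1 × O (charge -1): no H
  Total hydrogens = 12.
Molecular formula: C9H12N4O3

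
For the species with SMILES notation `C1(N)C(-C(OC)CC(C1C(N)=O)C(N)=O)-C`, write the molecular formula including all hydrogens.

Heavy atoms from the SMILES: 10 C, 3 N, 3 O.
Implicit hydrogens by atom environment:
  5 × C: 1 H each → 5
  3 × N: 2 H each → 6
  3 × O: no H
  2 × C: 3 H each → 6
  2 × C: no H
  1 × C: 2 H
  Total hydrogens = 19.
Molecular formula: C10H19N3O3

C10H19N3O3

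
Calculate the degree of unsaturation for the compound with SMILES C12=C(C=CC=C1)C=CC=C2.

Molecular formula from the SMILES: C10H8.
DoU = (2C + 2 + N − H − X)/2 = (2·10 + 2 + 0 − 8 − 0)/2 = 14/2 = 7.
(Structurally: 2 ring(s) + 5 π bond(s) = 7.)

7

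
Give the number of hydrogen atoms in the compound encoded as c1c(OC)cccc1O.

Hydrogens are implicit in SMILES; fill each atom to its normal valence:
  4 × C (aromatic): 1 H each → 4
  2 × C (aromatic): no H
  1 × C: 3 H
  1 × O: 1 H
  1 × O: no H
  Total hydrogens = 8.

8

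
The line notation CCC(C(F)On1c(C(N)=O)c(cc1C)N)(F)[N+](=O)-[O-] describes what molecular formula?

Heavy atoms from the SMILES: 10 C, 2 F, 4 N, 4 O.
Implicit hydrogens by atom environment:
  3 × C (aromatic): no H
  3 × O: no H
  2 × C: 3 H each → 6
  2 × C: no H
  2 × F: no H
  2 × N: 2 H each → 4
  1 × C: 2 H
  1 × C (aromatic): 1 H
  1 × C: 1 H
  1 × N (aromatic): no H
  1 × N (charge +1): no H
  1 × O (charge -1): no H
  Total hydrogens = 14.
Molecular formula: C10H14F2N4O4

C10H14F2N4O4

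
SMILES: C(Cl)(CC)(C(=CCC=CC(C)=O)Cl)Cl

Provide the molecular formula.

C10H13Cl3O

Heavy atoms from the SMILES: 10 C, 3 Cl, 1 O.
Implicit hydrogens by atom environment:
  3 × C: 1 H each → 3
  3 × C: no H
  3 × Cl: no H
  2 × C: 3 H each → 6
  2 × C: 2 H each → 4
  1 × O: no H
  Total hydrogens = 13.
Molecular formula: C10H13Cl3O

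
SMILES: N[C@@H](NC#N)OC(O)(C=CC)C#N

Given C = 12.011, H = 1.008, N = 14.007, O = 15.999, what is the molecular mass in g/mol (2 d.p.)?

182.18

Molecular formula: C7H10N4O2.
M = 7×12.011 + 10×1.008 + 4×14.007 + 2×15.999 = 182.18 g/mol.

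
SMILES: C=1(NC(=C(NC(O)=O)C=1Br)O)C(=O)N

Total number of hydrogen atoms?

6

Hydrogens are implicit in SMILES; fill each atom to its normal valence:
  4 × C (aromatic): no H
  2 × C: no H
  2 × O: 1 H each → 2
  2 × O: no H
  1 × Br: no H
  1 × N: 2 H
  1 × N (aromatic): 1 H
  1 × N: 1 H
  Total hydrogens = 6.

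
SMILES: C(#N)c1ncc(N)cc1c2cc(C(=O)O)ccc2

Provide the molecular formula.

C13H9N3O2

Heavy atoms from the SMILES: 13 C, 3 N, 2 O.
Implicit hydrogens by atom environment:
  6 × C (aromatic): 1 H each → 6
  5 × C (aromatic): no H
  2 × C: no H
  1 × N: 2 H
  1 × N (aromatic): no H
  1 × N: no H
  1 × O: 1 H
  1 × O: no H
  Total hydrogens = 9.
Molecular formula: C13H9N3O2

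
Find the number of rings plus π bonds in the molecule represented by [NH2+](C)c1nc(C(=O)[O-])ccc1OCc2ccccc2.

Molecular formula from the SMILES: C14H14N2O3.
DoU = (2C + 2 + N − H − X)/2 = (2·14 + 2 + 2 − 14 − 0)/2 = 18/2 = 9.
(Structurally: 2 ring(s) + 7 π bond(s) = 9.)

9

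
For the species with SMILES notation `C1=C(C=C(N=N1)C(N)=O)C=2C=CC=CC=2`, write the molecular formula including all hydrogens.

C11H9N3O

Heavy atoms from the SMILES: 11 C, 3 N, 1 O.
Implicit hydrogens by atom environment:
  7 × C (aromatic): 1 H each → 7
  3 × C (aromatic): no H
  2 × N (aromatic): no H
  1 × C: no H
  1 × N: 2 H
  1 × O: no H
  Total hydrogens = 9.
Molecular formula: C11H9N3O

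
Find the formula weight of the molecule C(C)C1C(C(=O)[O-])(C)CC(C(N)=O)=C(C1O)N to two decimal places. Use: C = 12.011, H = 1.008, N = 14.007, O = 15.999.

241.27

Molecular formula: C11H17N2O4-.
M = 11×12.011 + 17×1.008 + 2×14.007 + 4×15.999 = 241.27 g/mol.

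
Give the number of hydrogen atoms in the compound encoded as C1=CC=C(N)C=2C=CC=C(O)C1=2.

Hydrogens are implicit in SMILES; fill each atom to its normal valence:
  6 × C (aromatic): 1 H each → 6
  4 × C (aromatic): no H
  1 × N: 2 H
  1 × O: 1 H
  Total hydrogens = 9.

9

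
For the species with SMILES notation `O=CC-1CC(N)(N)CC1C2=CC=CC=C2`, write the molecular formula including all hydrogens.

Heavy atoms from the SMILES: 12 C, 2 N, 1 O.
Implicit hydrogens by atom environment:
  5 × C (aromatic): 1 H each → 5
  3 × C: 1 H each → 3
  2 × C: 2 H each → 4
  2 × N: 2 H each → 4
  1 × C: no H
  1 × C (aromatic): no H
  1 × O: no H
  Total hydrogens = 16.
Molecular formula: C12H16N2O

C12H16N2O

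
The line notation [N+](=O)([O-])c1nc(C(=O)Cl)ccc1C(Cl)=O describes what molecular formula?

C7H2Cl2N2O4

Heavy atoms from the SMILES: 7 C, 2 Cl, 2 N, 4 O.
Implicit hydrogens by atom environment:
  3 × C (aromatic): no H
  3 × O: no H
  2 × C (aromatic): 1 H each → 2
  2 × C: no H
  2 × Cl: no H
  1 × N (aromatic): no H
  1 × N (charge +1): no H
  1 × O (charge -1): no H
  Total hydrogens = 2.
Molecular formula: C7H2Cl2N2O4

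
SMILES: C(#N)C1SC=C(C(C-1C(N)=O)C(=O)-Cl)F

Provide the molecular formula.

Heavy atoms from the SMILES: 8 C, 1 Cl, 1 F, 2 N, 2 O, 1 S.
Implicit hydrogens by atom environment:
  4 × C: 1 H each → 4
  4 × C: no H
  2 × O: no H
  1 × Cl: no H
  1 × F: no H
  1 × N: 2 H
  1 × N: no H
  1 × S: no H
  Total hydrogens = 6.
Molecular formula: C8H6ClFN2O2S

C8H6ClFN2O2S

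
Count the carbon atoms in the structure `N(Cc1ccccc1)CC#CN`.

10

The symbol for carbon appears 10 times in the SMILES. Lowercase c denotes aromatic carbon and counts toward C.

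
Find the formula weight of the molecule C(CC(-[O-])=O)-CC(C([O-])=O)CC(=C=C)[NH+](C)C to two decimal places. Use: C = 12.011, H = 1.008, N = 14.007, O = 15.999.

240.28

Molecular formula: C12H18NO4-.
M = 12×12.011 + 18×1.008 + 1×14.007 + 4×15.999 = 240.28 g/mol.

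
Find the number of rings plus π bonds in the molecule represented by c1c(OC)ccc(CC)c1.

Molecular formula from the SMILES: C9H12O.
DoU = (2C + 2 + N − H − X)/2 = (2·9 + 2 + 0 − 12 − 0)/2 = 8/2 = 4.
(Structurally: 1 ring(s) + 3 π bond(s) = 4.)

4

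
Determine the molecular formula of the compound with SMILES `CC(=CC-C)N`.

Heavy atoms from the SMILES: 5 C, 1 N.
Implicit hydrogens by atom environment:
  2 × C: 3 H each → 6
  1 × C: 2 H
  1 × C: 1 H
  1 × C: no H
  1 × N: 2 H
  Total hydrogens = 11.
Molecular formula: C5H11N

C5H11N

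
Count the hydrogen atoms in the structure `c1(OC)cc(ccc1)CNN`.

Hydrogens are implicit in SMILES; fill each atom to its normal valence:
  4 × C (aromatic): 1 H each → 4
  2 × C (aromatic): no H
  1 × C: 3 H
  1 × C: 2 H
  1 × N: 2 H
  1 × N: 1 H
  1 × O: no H
  Total hydrogens = 12.

12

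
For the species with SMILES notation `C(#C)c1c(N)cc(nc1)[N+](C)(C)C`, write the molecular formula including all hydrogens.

C10H14N3+

Heavy atoms from the SMILES: 10 C, 3 N.
Implicit hydrogens by atom environment:
  3 × C: 3 H each → 9
  3 × C (aromatic): no H
  2 × C (aromatic): 1 H each → 2
  1 × C: 1 H
  1 × C: no H
  1 × N: 2 H
  1 × N (aromatic): no H
  1 × N (charge +1): no H
  Total hydrogens = 14.
Net charge +1.
Molecular formula: C10H14N3+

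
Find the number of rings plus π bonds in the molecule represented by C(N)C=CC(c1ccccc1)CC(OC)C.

Molecular formula from the SMILES: C14H21NO.
DoU = (2C + 2 + N − H − X)/2 = (2·14 + 2 + 1 − 21 − 0)/2 = 10/2 = 5.
(Structurally: 1 ring(s) + 4 π bond(s) = 5.)

5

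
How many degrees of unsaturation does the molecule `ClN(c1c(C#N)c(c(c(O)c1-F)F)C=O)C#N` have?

9

Molecular formula from the SMILES: C9H2ClF2N3O2.
DoU = (2C + 2 + N − H − X)/2 = (2·9 + 2 + 3 − 2 − 3)/2 = 18/2 = 9.
(Structurally: 1 ring(s) + 8 π bond(s) = 9.)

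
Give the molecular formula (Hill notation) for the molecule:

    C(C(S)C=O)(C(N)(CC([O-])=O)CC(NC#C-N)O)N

Heavy atoms from the SMILES: 10 C, 4 N, 4 O, 1 S.
Implicit hydrogens by atom environment:
  4 × C: 1 H each → 4
  4 × C: no H
  3 × N: 2 H each → 6
  2 × C: 2 H each → 4
  2 × O: no H
  1 × N: 1 H
  1 × O: 1 H
  1 × O (charge -1): no H
  1 × S: 1 H
  Total hydrogens = 17.
Net charge -1.
Molecular formula: C10H17N4O4S-

C10H17N4O4S-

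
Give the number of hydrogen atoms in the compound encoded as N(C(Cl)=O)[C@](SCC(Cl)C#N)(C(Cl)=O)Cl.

4

Hydrogens are implicit in SMILES; fill each atom to its normal valence:
  4 × C: no H
  4 × Cl: no H
  2 × O: no H
  1 × C: 2 H
  1 × C: 1 H
  1 × N: 1 H
  1 × N: no H
  1 × S: no H
  Total hydrogens = 4.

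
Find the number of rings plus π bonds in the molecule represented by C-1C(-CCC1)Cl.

1

Molecular formula from the SMILES: C5H9Cl.
DoU = (2C + 2 + N − H − X)/2 = (2·5 + 2 + 0 − 9 − 1)/2 = 2/2 = 1.
(Structurally: 1 ring(s) + 0 π bond(s) = 1.)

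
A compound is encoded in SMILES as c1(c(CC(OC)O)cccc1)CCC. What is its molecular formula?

Heavy atoms from the SMILES: 12 C, 2 O.
Implicit hydrogens by atom environment:
  4 × C (aromatic): 1 H each → 4
  3 × C: 2 H each → 6
  2 × C: 3 H each → 6
  2 × C (aromatic): no H
  1 × C: 1 H
  1 × O: 1 H
  1 × O: no H
  Total hydrogens = 18.
Molecular formula: C12H18O2

C12H18O2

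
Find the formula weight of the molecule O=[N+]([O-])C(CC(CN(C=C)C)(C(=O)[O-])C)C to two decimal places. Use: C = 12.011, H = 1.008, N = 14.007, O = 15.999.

Molecular formula: C10H17N2O4-.
M = 10×12.011 + 17×1.008 + 2×14.007 + 4×15.999 = 229.26 g/mol.

229.26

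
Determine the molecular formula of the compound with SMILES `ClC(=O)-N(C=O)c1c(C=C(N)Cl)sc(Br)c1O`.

C8H5BrCl2N2O3S

Heavy atoms from the SMILES: 1 Br, 8 C, 2 Cl, 2 N, 3 O, 1 S.
Implicit hydrogens by atom environment:
  4 × C (aromatic): no H
  2 × C: 1 H each → 2
  2 × C: no H
  2 × Cl: no H
  2 × O: no H
  1 × Br: no H
  1 × N: 2 H
  1 × N: no H
  1 × O: 1 H
  1 × S (aromatic): no H
  Total hydrogens = 5.
Molecular formula: C8H5BrCl2N2O3S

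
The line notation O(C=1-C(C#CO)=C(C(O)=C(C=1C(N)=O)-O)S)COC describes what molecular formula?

C11H11NO6S

Heavy atoms from the SMILES: 11 C, 1 N, 6 O, 1 S.
Implicit hydrogens by atom environment:
  6 × C (aromatic): no H
  3 × C: no H
  3 × O: 1 H each → 3
  3 × O: no H
  1 × C: 3 H
  1 × C: 2 H
  1 × N: 2 H
  1 × S: 1 H
  Total hydrogens = 11.
Molecular formula: C11H11NO6S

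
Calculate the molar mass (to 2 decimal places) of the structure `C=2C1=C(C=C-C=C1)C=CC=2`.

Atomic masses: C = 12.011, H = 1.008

Molecular formula: C10H8.
M = 10×12.011 + 8×1.008 = 128.17 g/mol.

128.17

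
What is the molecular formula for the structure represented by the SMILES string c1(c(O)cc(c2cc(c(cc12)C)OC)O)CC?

Heavy atoms from the SMILES: 14 C, 3 O.
Implicit hydrogens by atom environment:
  7 × C (aromatic): no H
  3 × C: 3 H each → 9
  3 × C (aromatic): 1 H each → 3
  2 × O: 1 H each → 2
  1 × C: 2 H
  1 × O: no H
  Total hydrogens = 16.
Molecular formula: C14H16O3

C14H16O3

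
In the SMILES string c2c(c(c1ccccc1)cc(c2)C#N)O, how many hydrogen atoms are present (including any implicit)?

Hydrogens are implicit in SMILES; fill each atom to its normal valence:
  8 × C (aromatic): 1 H each → 8
  4 × C (aromatic): no H
  1 × C: no H
  1 × N: no H
  1 × O: 1 H
  Total hydrogens = 9.

9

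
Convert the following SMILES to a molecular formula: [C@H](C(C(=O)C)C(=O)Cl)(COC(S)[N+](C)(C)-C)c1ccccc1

C16H23ClNO3S+

Heavy atoms from the SMILES: 16 C, 1 Cl, 1 N, 3 O, 1 S.
Implicit hydrogens by atom environment:
  5 × C (aromatic): 1 H each → 5
  4 × C: 3 H each → 12
  3 × C: 1 H each → 3
  3 × O: no H
  2 × C: no H
  1 × C: 2 H
  1 × C (aromatic): no H
  1 × Cl: no H
  1 × N (charge +1): no H
  1 × S: 1 H
  Total hydrogens = 23.
Net charge +1.
Molecular formula: C16H23ClNO3S+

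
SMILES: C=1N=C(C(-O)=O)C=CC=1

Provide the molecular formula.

Heavy atoms from the SMILES: 6 C, 1 N, 2 O.
Implicit hydrogens by atom environment:
  4 × C (aromatic): 1 H each → 4
  1 × C (aromatic): no H
  1 × C: no H
  1 × N (aromatic): no H
  1 × O: 1 H
  1 × O: no H
  Total hydrogens = 5.
Molecular formula: C6H5NO2

C6H5NO2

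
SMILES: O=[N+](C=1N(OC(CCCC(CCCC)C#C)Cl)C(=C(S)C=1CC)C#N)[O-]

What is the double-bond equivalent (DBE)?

Molecular formula from the SMILES: C18H24ClN3O3S.
DoU = (2C + 2 + N − H − X)/2 = (2·18 + 2 + 3 − 24 − 1)/2 = 16/2 = 8.
(Structurally: 1 ring(s) + 7 π bond(s) = 8.)

8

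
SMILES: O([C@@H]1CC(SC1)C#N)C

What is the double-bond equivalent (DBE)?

Molecular formula from the SMILES: C6H9NOS.
DoU = (2C + 2 + N − H − X)/2 = (2·6 + 2 + 1 − 9 − 0)/2 = 6/2 = 3.
(Structurally: 1 ring(s) + 2 π bond(s) = 3.)

3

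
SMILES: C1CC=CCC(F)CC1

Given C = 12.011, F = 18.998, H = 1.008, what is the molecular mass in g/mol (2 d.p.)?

Molecular formula: C8H13F.
M = 8×12.011 + 1×18.998 + 13×1.008 = 128.19 g/mol.

128.19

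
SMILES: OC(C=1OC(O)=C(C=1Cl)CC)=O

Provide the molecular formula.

C7H7ClO4

Heavy atoms from the SMILES: 7 C, 1 Cl, 4 O.
Implicit hydrogens by atom environment:
  4 × C (aromatic): no H
  2 × O: 1 H each → 2
  1 × C: 3 H
  1 × C: 2 H
  1 × C: no H
  1 × Cl: no H
  1 × O (aromatic): no H
  1 × O: no H
  Total hydrogens = 7.
Molecular formula: C7H7ClO4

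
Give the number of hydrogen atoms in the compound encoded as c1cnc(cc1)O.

5

Hydrogens are implicit in SMILES; fill each atom to its normal valence:
  4 × C (aromatic): 1 H each → 4
  1 × C (aromatic): no H
  1 × N (aromatic): no H
  1 × O: 1 H
  Total hydrogens = 5.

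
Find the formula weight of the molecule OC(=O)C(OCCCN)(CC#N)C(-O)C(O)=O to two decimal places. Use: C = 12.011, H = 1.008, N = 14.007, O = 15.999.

246.22

Molecular formula: C9H14N2O6.
M = 9×12.011 + 14×1.008 + 2×14.007 + 6×15.999 = 246.22 g/mol.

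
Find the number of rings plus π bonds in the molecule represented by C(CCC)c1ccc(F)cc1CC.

Molecular formula from the SMILES: C12H17F.
DoU = (2C + 2 + N − H − X)/2 = (2·12 + 2 + 0 − 17 − 1)/2 = 8/2 = 4.
(Structurally: 1 ring(s) + 3 π bond(s) = 4.)

4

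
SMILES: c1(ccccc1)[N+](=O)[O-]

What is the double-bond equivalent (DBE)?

Molecular formula from the SMILES: C6H5NO2.
DoU = (2C + 2 + N − H − X)/2 = (2·6 + 2 + 1 − 5 − 0)/2 = 10/2 = 5.
(Structurally: 1 ring(s) + 4 π bond(s) = 5.)

5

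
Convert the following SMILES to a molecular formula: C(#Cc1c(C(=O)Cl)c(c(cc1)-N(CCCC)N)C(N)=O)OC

C15H18ClN3O3

Heavy atoms from the SMILES: 15 C, 1 Cl, 3 N, 3 O.
Implicit hydrogens by atom environment:
  4 × C (aromatic): no H
  4 × C: no H
  3 × C: 2 H each → 6
  3 × O: no H
  2 × C: 3 H each → 6
  2 × C (aromatic): 1 H each → 2
  2 × N: 2 H each → 4
  1 × Cl: no H
  1 × N: no H
  Total hydrogens = 18.
Molecular formula: C15H18ClN3O3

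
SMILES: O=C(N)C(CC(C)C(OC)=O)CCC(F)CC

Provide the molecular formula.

C12H22FNO3

Heavy atoms from the SMILES: 12 C, 1 F, 1 N, 3 O.
Implicit hydrogens by atom environment:
  4 × C: 2 H each → 8
  3 × C: 3 H each → 9
  3 × C: 1 H each → 3
  3 × O: no H
  2 × C: no H
  1 × F: no H
  1 × N: 2 H
  Total hydrogens = 22.
Molecular formula: C12H22FNO3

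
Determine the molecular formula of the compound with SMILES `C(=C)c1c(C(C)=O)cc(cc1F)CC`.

C12H13FO

Heavy atoms from the SMILES: 12 C, 1 F, 1 O.
Implicit hydrogens by atom environment:
  4 × C (aromatic): no H
  2 × C: 3 H each → 6
  2 × C: 2 H each → 4
  2 × C (aromatic): 1 H each → 2
  1 × C: 1 H
  1 × C: no H
  1 × F: no H
  1 × O: no H
  Total hydrogens = 13.
Molecular formula: C12H13FO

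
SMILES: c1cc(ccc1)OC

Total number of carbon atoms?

The symbol for carbon appears 7 times in the SMILES. Lowercase c denotes aromatic carbon and counts toward C.

7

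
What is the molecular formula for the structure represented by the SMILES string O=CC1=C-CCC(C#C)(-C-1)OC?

C10H12O2

Heavy atoms from the SMILES: 10 C, 2 O.
Implicit hydrogens by atom environment:
  3 × C: 2 H each → 6
  3 × C: 1 H each → 3
  3 × C: no H
  2 × O: no H
  1 × C: 3 H
  Total hydrogens = 12.
Molecular formula: C10H12O2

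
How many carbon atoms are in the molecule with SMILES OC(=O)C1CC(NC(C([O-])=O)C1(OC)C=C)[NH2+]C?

11

The symbol for carbon appears 11 times in the SMILES.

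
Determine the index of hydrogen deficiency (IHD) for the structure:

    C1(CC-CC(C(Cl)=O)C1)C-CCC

Molecular formula from the SMILES: C11H19ClO.
DoU = (2C + 2 + N − H − X)/2 = (2·11 + 2 + 0 − 19 − 1)/2 = 4/2 = 2.
(Structurally: 1 ring(s) + 1 π bond(s) = 2.)

2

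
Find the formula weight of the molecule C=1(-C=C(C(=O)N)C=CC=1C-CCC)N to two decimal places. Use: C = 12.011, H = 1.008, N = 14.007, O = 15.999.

Molecular formula: C11H16N2O.
M = 11×12.011 + 16×1.008 + 2×14.007 + 1×15.999 = 192.26 g/mol.

192.26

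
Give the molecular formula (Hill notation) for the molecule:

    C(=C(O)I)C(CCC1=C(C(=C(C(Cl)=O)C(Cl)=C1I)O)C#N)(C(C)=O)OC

Heavy atoms from the SMILES: 16 C, 2 Cl, 2 I, 1 N, 5 O.
Implicit hydrogens by atom environment:
  6 × C (aromatic): no H
  5 × C: no H
  3 × O: no H
  2 × C: 3 H each → 6
  2 × C: 2 H each → 4
  2 × Cl: no H
  2 × I: no H
  2 × O: 1 H each → 2
  1 × C: 1 H
  1 × N: no H
  Total hydrogens = 13.
Molecular formula: C16H13Cl2I2NO5

C16H13Cl2I2NO5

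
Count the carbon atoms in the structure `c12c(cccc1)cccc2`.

The symbol for carbon appears 10 times in the SMILES. Lowercase c denotes aromatic carbon and counts toward C.

10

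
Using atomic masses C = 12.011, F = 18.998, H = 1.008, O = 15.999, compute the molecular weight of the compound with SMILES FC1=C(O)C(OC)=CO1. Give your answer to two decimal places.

132.09

Molecular formula: C5H5FO3.
M = 5×12.011 + 1×18.998 + 5×1.008 + 3×15.999 = 132.09 g/mol.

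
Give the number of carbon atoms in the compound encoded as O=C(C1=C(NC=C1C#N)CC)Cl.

8

The symbol for carbon appears 8 times in the SMILES. (Cl is a single chlorine, not C + l.)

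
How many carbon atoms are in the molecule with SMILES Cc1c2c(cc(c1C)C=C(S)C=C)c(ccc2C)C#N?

18

The symbol for carbon appears 18 times in the SMILES. Lowercase c denotes aromatic carbon and counts toward C.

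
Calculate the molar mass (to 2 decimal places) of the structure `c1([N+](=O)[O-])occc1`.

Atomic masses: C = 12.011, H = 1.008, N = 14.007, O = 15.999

Molecular formula: C4H3NO3.
M = 4×12.011 + 3×1.008 + 1×14.007 + 3×15.999 = 113.07 g/mol.

113.07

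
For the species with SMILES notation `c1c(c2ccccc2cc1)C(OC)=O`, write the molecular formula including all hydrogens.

C12H10O2

Heavy atoms from the SMILES: 12 C, 2 O.
Implicit hydrogens by atom environment:
  7 × C (aromatic): 1 H each → 7
  3 × C (aromatic): no H
  2 × O: no H
  1 × C: 3 H
  1 × C: no H
  Total hydrogens = 10.
Molecular formula: C12H10O2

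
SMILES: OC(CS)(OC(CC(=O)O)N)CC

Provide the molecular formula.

Heavy atoms from the SMILES: 7 C, 1 N, 4 O, 1 S.
Implicit hydrogens by atom environment:
  3 × C: 2 H each → 6
  2 × C: no H
  2 × O: 1 H each → 2
  2 × O: no H
  1 × C: 3 H
  1 × C: 1 H
  1 × N: 2 H
  1 × S: 1 H
  Total hydrogens = 15.
Molecular formula: C7H15NO4S

C7H15NO4S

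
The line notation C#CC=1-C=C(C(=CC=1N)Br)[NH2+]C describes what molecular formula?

C9H10BrN2+

Heavy atoms from the SMILES: 1 Br, 9 C, 2 N.
Implicit hydrogens by atom environment:
  4 × C (aromatic): no H
  2 × C (aromatic): 1 H each → 2
  1 × Br: no H
  1 × C: 3 H
  1 × C: 1 H
  1 × C: no H
  1 × N: 2 H
  1 × N (charge +1): 2 H
  Total hydrogens = 10.
Net charge +1.
Molecular formula: C9H10BrN2+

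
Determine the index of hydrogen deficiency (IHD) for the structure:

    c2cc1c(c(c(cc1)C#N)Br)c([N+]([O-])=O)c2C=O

Molecular formula from the SMILES: C12H5BrN2O3.
DoU = (2C + 2 + N − H − X)/2 = (2·12 + 2 + 2 − 5 − 1)/2 = 22/2 = 11.
(Structurally: 2 ring(s) + 9 π bond(s) = 11.)

11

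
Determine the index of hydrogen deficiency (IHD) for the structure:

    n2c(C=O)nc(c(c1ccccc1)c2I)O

Molecular formula from the SMILES: C11H7IN2O2.
DoU = (2C + 2 + N − H − X)/2 = (2·11 + 2 + 2 − 7 − 1)/2 = 18/2 = 9.
(Structurally: 2 ring(s) + 7 π bond(s) = 9.)

9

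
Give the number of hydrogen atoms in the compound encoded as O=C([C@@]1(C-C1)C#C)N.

Hydrogens are implicit in SMILES; fill each atom to its normal valence:
  3 × C: no H
  2 × C: 2 H each → 4
  1 × C: 1 H
  1 × N: 2 H
  1 × O: no H
  Total hydrogens = 7.

7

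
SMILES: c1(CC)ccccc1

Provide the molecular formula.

C8H10

Heavy atoms from the SMILES: 8 C.
Implicit hydrogens by atom environment:
  5 × C (aromatic): 1 H each → 5
  1 × C: 3 H
  1 × C: 2 H
  1 × C (aromatic): no H
  Total hydrogens = 10.
Molecular formula: C8H10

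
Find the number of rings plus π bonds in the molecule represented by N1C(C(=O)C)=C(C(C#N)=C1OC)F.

6

Molecular formula from the SMILES: C8H7FN2O2.
DoU = (2C + 2 + N − H − X)/2 = (2·8 + 2 + 2 − 7 − 1)/2 = 12/2 = 6.
(Structurally: 1 ring(s) + 5 π bond(s) = 6.)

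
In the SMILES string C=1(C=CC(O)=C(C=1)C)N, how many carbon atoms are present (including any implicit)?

The symbol for carbon appears 7 times in the SMILES.

7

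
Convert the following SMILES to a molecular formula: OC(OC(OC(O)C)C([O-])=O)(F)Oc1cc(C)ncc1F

C11H12F2NO7-

Heavy atoms from the SMILES: 11 C, 2 F, 1 N, 7 O.
Implicit hydrogens by atom environment:
  4 × O: no H
  3 × C (aromatic): no H
  2 × C: 3 H each → 6
  2 × C (aromatic): 1 H each → 2
  2 × C: 1 H each → 2
  2 × C: no H
  2 × F: no H
  2 × O: 1 H each → 2
  1 × N (aromatic): no H
  1 × O (charge -1): no H
  Total hydrogens = 12.
Net charge -1.
Molecular formula: C11H12F2NO7-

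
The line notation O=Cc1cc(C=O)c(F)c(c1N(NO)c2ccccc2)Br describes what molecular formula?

C14H10BrFN2O3

Heavy atoms from the SMILES: 1 Br, 14 C, 1 F, 2 N, 3 O.
Implicit hydrogens by atom environment:
  6 × C (aromatic): 1 H each → 6
  6 × C (aromatic): no H
  2 × C: 1 H each → 2
  2 × O: no H
  1 × Br: no H
  1 × F: no H
  1 × N: 1 H
  1 × N: no H
  1 × O: 1 H
  Total hydrogens = 10.
Molecular formula: C14H10BrFN2O3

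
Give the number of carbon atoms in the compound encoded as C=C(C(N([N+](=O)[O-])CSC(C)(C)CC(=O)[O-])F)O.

9

The symbol for carbon appears 9 times in the SMILES.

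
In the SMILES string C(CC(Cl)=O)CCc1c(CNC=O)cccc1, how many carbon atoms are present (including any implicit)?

The symbol for carbon appears 13 times in the SMILES. Lowercase c denotes aromatic carbon and counts toward C.

13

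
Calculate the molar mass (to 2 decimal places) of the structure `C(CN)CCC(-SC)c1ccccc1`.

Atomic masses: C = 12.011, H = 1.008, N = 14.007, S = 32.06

209.35

Molecular formula: C12H19NS.
M = 12×12.011 + 19×1.008 + 1×14.007 + 1×32.06 = 209.35 g/mol.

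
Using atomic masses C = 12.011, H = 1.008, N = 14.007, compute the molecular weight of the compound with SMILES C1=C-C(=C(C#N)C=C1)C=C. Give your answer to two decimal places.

129.16

Molecular formula: C9H7N.
M = 9×12.011 + 7×1.008 + 1×14.007 = 129.16 g/mol.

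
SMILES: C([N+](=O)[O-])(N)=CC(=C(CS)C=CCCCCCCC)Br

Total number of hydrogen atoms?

Hydrogens are implicit in SMILES; fill each atom to its normal valence:
  7 × C: 2 H each → 14
  3 × C: 1 H each → 3
  3 × C: no H
  1 × Br: no H
  1 × C: 3 H
  1 × N: 2 H
  1 × N (charge +1): no H
  1 × O: no H
  1 × O (charge -1): no H
  1 × S: 1 H
  Total hydrogens = 23.

23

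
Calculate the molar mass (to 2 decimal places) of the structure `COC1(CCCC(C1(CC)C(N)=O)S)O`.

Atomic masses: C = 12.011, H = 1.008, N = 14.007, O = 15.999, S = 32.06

Molecular formula: C10H19NO3S.
M = 10×12.011 + 19×1.008 + 1×14.007 + 3×15.999 + 1×32.06 = 233.33 g/mol.

233.33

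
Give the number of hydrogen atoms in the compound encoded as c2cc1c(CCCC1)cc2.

Hydrogens are implicit in SMILES; fill each atom to its normal valence:
  4 × C: 2 H each → 8
  4 × C (aromatic): 1 H each → 4
  2 × C (aromatic): no H
  Total hydrogens = 12.

12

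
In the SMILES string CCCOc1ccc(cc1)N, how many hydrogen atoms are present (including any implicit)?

Hydrogens are implicit in SMILES; fill each atom to its normal valence:
  4 × C (aromatic): 1 H each → 4
  2 × C: 2 H each → 4
  2 × C (aromatic): no H
  1 × C: 3 H
  1 × N: 2 H
  1 × O: no H
  Total hydrogens = 13.

13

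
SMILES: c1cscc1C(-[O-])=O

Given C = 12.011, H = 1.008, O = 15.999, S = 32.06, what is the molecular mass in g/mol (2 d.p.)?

127.14

Molecular formula: C5H3O2S-.
M = 5×12.011 + 3×1.008 + 2×15.999 + 1×32.06 = 127.14 g/mol.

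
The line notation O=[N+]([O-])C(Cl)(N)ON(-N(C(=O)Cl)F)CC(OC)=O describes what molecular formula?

C5H7Cl2FN4O6

Heavy atoms from the SMILES: 5 C, 2 Cl, 1 F, 4 N, 6 O.
Implicit hydrogens by atom environment:
  5 × O: no H
  3 × C: no H
  2 × Cl: no H
  2 × N: no H
  1 × C: 3 H
  1 × C: 2 H
  1 × F: no H
  1 × N: 2 H
  1 × N (charge +1): no H
  1 × O (charge -1): no H
  Total hydrogens = 7.
Molecular formula: C5H7Cl2FN4O6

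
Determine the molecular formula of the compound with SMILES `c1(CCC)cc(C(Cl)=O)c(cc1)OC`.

Heavy atoms from the SMILES: 11 C, 1 Cl, 2 O.
Implicit hydrogens by atom environment:
  3 × C (aromatic): 1 H each → 3
  3 × C (aromatic): no H
  2 × C: 3 H each → 6
  2 × C: 2 H each → 4
  2 × O: no H
  1 × C: no H
  1 × Cl: no H
  Total hydrogens = 13.
Molecular formula: C11H13ClO2

C11H13ClO2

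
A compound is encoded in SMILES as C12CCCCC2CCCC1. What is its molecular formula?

Heavy atoms from the SMILES: 10 C.
Implicit hydrogens by atom environment:
  8 × C: 2 H each → 16
  2 × C: 1 H each → 2
  Total hydrogens = 18.
Molecular formula: C10H18

C10H18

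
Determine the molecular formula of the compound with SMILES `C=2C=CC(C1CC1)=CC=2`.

C9H10

Heavy atoms from the SMILES: 9 C.
Implicit hydrogens by atom environment:
  5 × C (aromatic): 1 H each → 5
  2 × C: 2 H each → 4
  1 × C: 1 H
  1 × C (aromatic): no H
  Total hydrogens = 10.
Molecular formula: C9H10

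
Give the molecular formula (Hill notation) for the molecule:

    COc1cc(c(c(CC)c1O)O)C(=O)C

C11H14O4

Heavy atoms from the SMILES: 11 C, 4 O.
Implicit hydrogens by atom environment:
  5 × C (aromatic): no H
  3 × C: 3 H each → 9
  2 × O: 1 H each → 2
  2 × O: no H
  1 × C: 2 H
  1 × C (aromatic): 1 H
  1 × C: no H
  Total hydrogens = 14.
Molecular formula: C11H14O4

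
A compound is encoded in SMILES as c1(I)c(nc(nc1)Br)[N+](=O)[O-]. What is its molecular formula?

C4HBrIN3O2

Heavy atoms from the SMILES: 1 Br, 4 C, 1 I, 3 N, 2 O.
Implicit hydrogens by atom environment:
  3 × C (aromatic): no H
  2 × N (aromatic): no H
  1 × Br: no H
  1 × C (aromatic): 1 H
  1 × I: no H
  1 × N (charge +1): no H
  1 × O: no H
  1 × O (charge -1): no H
  Total hydrogens = 1.
Molecular formula: C4HBrIN3O2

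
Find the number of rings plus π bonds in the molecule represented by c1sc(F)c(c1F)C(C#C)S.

5

Molecular formula from the SMILES: C7H4F2S2.
DoU = (2C + 2 + N − H − X)/2 = (2·7 + 2 + 0 − 4 − 2)/2 = 10/2 = 5.
(Structurally: 1 ring(s) + 4 π bond(s) = 5.)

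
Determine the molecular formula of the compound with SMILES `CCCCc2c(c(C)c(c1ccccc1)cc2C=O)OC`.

C19H22O2

Heavy atoms from the SMILES: 19 C, 2 O.
Implicit hydrogens by atom environment:
  6 × C (aromatic): 1 H each → 6
  6 × C (aromatic): no H
  3 × C: 3 H each → 9
  3 × C: 2 H each → 6
  2 × O: no H
  1 × C: 1 H
  Total hydrogens = 22.
Molecular formula: C19H22O2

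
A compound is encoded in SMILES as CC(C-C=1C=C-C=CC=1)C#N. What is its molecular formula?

C10H11N

Heavy atoms from the SMILES: 10 C, 1 N.
Implicit hydrogens by atom environment:
  5 × C (aromatic): 1 H each → 5
  1 × C: 3 H
  1 × C: 2 H
  1 × C: 1 H
  1 × C (aromatic): no H
  1 × C: no H
  1 × N: no H
  Total hydrogens = 11.
Molecular formula: C10H11N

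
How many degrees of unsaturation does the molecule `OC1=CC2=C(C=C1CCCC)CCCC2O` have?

5

Molecular formula from the SMILES: C14H20O2.
DoU = (2C + 2 + N − H − X)/2 = (2·14 + 2 + 0 − 20 − 0)/2 = 10/2 = 5.
(Structurally: 2 ring(s) + 3 π bond(s) = 5.)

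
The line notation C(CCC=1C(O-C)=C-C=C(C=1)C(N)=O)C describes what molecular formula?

Heavy atoms from the SMILES: 12 C, 1 N, 2 O.
Implicit hydrogens by atom environment:
  3 × C: 2 H each → 6
  3 × C (aromatic): 1 H each → 3
  3 × C (aromatic): no H
  2 × C: 3 H each → 6
  2 × O: no H
  1 × C: no H
  1 × N: 2 H
  Total hydrogens = 17.
Molecular formula: C12H17NO2

C12H17NO2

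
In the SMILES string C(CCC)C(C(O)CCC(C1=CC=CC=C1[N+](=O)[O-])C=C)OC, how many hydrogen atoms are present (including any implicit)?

27

Hydrogens are implicit in SMILES; fill each atom to its normal valence:
  6 × C: 2 H each → 12
  4 × C: 1 H each → 4
  4 × C (aromatic): 1 H each → 4
  2 × C: 3 H each → 6
  2 × C (aromatic): no H
  2 × O: no H
  1 × N (charge +1): no H
  1 × O: 1 H
  1 × O (charge -1): no H
  Total hydrogens = 27.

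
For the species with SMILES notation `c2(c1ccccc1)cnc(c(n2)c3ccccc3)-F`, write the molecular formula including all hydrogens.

C16H11FN2

Heavy atoms from the SMILES: 16 C, 1 F, 2 N.
Implicit hydrogens by atom environment:
  11 × C (aromatic): 1 H each → 11
  5 × C (aromatic): no H
  2 × N (aromatic): no H
  1 × F: no H
  Total hydrogens = 11.
Molecular formula: C16H11FN2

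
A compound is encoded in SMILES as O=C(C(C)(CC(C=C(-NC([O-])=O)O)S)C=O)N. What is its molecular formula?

Heavy atoms from the SMILES: 9 C, 2 N, 5 O, 1 S.
Implicit hydrogens by atom environment:
  4 × C: no H
  3 × C: 1 H each → 3
  3 × O: no H
  1 × C: 3 H
  1 × C: 2 H
  1 × N: 2 H
  1 × N: 1 H
  1 × O: 1 H
  1 × O (charge -1): no H
  1 × S: 1 H
  Total hydrogens = 13.
Net charge -1.
Molecular formula: C9H13N2O5S-

C9H13N2O5S-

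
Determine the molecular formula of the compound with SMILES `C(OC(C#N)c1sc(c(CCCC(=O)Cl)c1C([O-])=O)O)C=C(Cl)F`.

Heavy atoms from the SMILES: 14 C, 2 Cl, 1 F, 1 N, 5 O, 1 S.
Implicit hydrogens by atom environment:
  4 × C: 2 H each → 8
  4 × C (aromatic): no H
  4 × C: no H
  3 × O: no H
  2 × C: 1 H each → 2
  2 × Cl: no H
  1 × F: no H
  1 × N: no H
  1 × O: 1 H
  1 × O (charge -1): no H
  1 × S (aromatic): no H
  Total hydrogens = 11.
Net charge -1.
Molecular formula: C14H11Cl2FNO5S-

C14H11Cl2FNO5S-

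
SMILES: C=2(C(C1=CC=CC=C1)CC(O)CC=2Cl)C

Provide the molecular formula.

Heavy atoms from the SMILES: 13 C, 1 Cl, 1 O.
Implicit hydrogens by atom environment:
  5 × C (aromatic): 1 H each → 5
  2 × C: 2 H each → 4
  2 × C: 1 H each → 2
  2 × C: no H
  1 × C: 3 H
  1 × C (aromatic): no H
  1 × Cl: no H
  1 × O: 1 H
  Total hydrogens = 15.
Molecular formula: C13H15ClO

C13H15ClO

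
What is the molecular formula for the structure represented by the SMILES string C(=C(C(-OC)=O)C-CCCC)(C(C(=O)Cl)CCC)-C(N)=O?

Heavy atoms from the SMILES: 15 C, 1 Cl, 1 N, 4 O.
Implicit hydrogens by atom environment:
  6 × C: 2 H each → 12
  5 × C: no H
  4 × O: no H
  3 × C: 3 H each → 9
  1 × C: 1 H
  1 × Cl: no H
  1 × N: 2 H
  Total hydrogens = 24.
Molecular formula: C15H24ClNO4

C15H24ClNO4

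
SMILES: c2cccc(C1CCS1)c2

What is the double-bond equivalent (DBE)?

5

Molecular formula from the SMILES: C9H10S.
DoU = (2C + 2 + N − H − X)/2 = (2·9 + 2 + 0 − 10 − 0)/2 = 10/2 = 5.
(Structurally: 2 ring(s) + 3 π bond(s) = 5.)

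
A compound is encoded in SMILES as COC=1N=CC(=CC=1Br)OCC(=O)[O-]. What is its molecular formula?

Heavy atoms from the SMILES: 1 Br, 8 C, 1 N, 4 O.
Implicit hydrogens by atom environment:
  3 × C (aromatic): no H
  3 × O: no H
  2 × C (aromatic): 1 H each → 2
  1 × Br: no H
  1 × C: 3 H
  1 × C: 2 H
  1 × C: no H
  1 × N (aromatic): no H
  1 × O (charge -1): no H
  Total hydrogens = 7.
Net charge -1.
Molecular formula: C8H7BrNO4-

C8H7BrNO4-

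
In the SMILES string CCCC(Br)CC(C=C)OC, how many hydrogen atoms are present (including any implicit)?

Hydrogens are implicit in SMILES; fill each atom to its normal valence:
  4 × C: 2 H each → 8
  3 × C: 1 H each → 3
  2 × C: 3 H each → 6
  1 × Br: no H
  1 × O: no H
  Total hydrogens = 17.

17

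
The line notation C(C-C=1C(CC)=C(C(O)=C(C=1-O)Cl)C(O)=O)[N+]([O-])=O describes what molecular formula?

C11H12ClNO6

Heavy atoms from the SMILES: 11 C, 1 Cl, 1 N, 6 O.
Implicit hydrogens by atom environment:
  6 × C (aromatic): no H
  3 × C: 2 H each → 6
  3 × O: 1 H each → 3
  2 × O: no H
  1 × C: 3 H
  1 × C: no H
  1 × Cl: no H
  1 × N (charge +1): no H
  1 × O (charge -1): no H
  Total hydrogens = 12.
Molecular formula: C11H12ClNO6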